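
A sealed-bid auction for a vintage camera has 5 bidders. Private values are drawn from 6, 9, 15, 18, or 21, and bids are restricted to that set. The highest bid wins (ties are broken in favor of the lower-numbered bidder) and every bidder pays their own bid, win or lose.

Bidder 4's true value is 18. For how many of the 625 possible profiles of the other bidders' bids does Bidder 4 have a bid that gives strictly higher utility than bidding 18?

Others bid (6, 6, 6, 6): truth gives 0; bid 9 gives 9 > 0. Violating.
Others bid (6, 6, 6, 9): truth gives 0; bid 9 gives 9 > 0. Violating.
Others bid (6, 6, 6, 15): truth gives 0; bid 15 gives 3 > 0. Violating.
Others bid (6, 6, 6, 21): truth gives -18; bid 21 gives -3 > -18. Violating.
Others bid (6, 6, 6, 18): truth gives 0; no alternative beats it.
Others bid (6, 6, 9, 18): truth gives 0; no alternative beats it.
(Checking all 625 profiles: 541 have a profitable deviation, 84 do not.)

541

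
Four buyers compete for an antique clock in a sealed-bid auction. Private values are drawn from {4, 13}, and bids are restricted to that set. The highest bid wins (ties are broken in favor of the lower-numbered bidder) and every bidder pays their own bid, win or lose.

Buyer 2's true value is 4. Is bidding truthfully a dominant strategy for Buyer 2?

Check each profile of the others' bids and compare truth against every alternative bid.
Others bid (13, 4, 4): truth gives -4, best alternative gives -13.
Others bid (13, 4, 13): truth gives -4, best alternative gives -13.
Others bid (13, 13, 4): truth gives -4, best alternative gives -13.
Others bid (13, 13, 13): truth gives -4, best alternative gives -13.
Others bid (4, 4, 4): truth gives -4, best alternative gives -9.
Others bid (4, 4, 13): truth gives -4, best alternative gives -9.
(Remaining 2 profiles checked similarly; truth is weakly best in each.)
In every case the truthful bid is at least as good as any alternative, so it is a dominant strategy.

Yes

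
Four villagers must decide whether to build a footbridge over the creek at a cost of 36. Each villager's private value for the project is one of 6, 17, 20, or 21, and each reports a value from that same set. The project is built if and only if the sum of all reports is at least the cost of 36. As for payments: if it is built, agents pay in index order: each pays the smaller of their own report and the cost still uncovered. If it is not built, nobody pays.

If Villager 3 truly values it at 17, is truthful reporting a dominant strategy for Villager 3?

Consider the case where Villager 1 reports 6, Villager 2 reports 6 and Villager 4 reports 20.
Truthful report 17: project built, pays 17, utility 17 - 17 = 0.
Report 6 instead: project built, pays 6, utility 17 - 6 = 11.
Since 11 > 0, reporting 6 is strictly better here, so truthful reporting is not dominant.

No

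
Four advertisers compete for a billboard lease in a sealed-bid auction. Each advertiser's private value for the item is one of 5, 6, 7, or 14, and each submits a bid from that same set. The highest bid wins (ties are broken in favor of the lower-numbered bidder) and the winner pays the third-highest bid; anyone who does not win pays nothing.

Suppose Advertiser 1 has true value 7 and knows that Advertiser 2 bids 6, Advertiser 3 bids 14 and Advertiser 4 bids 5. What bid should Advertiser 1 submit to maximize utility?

14

Bid 5: loses, pays 0, utility 0.
Bid 6: loses, pays 0, utility 0.
Bid 7: loses, pays 0, utility 0.
Bid 14: wins, pays 6, utility 7 - 6 = 1.
The best choice is 14 with utility 1.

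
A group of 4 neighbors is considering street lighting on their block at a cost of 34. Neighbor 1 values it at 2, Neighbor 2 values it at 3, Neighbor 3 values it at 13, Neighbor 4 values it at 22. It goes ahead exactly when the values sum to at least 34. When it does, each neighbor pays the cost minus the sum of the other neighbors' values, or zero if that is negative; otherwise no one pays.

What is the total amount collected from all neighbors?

23

Total value 40 ≥ cost 34, so it is built.
Neighbor 1: others sum to 38; max(0, 34 - 38) = 0.
Neighbor 2: others sum to 37; max(0, 34 - 37) = 0.
Neighbor 3: others sum to 27; max(0, 34 - 27) = 7.
Neighbor 4: others sum to 18; max(0, 34 - 18) = 16.
Total collected = 0 + 0 + 7 + 16 = 23.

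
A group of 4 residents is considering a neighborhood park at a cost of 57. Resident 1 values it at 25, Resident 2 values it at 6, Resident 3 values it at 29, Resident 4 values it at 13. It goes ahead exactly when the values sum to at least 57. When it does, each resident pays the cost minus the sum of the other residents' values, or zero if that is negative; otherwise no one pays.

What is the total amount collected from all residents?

22

Total value 73 ≥ cost 57, so it is built.
Resident 1: others sum to 48; max(0, 57 - 48) = 9.
Resident 2: others sum to 67; max(0, 57 - 67) = 0.
Resident 3: others sum to 44; max(0, 57 - 44) = 13.
Resident 4: others sum to 60; max(0, 57 - 60) = 0.
Total collected = 9 + 0 + 13 + 0 = 22.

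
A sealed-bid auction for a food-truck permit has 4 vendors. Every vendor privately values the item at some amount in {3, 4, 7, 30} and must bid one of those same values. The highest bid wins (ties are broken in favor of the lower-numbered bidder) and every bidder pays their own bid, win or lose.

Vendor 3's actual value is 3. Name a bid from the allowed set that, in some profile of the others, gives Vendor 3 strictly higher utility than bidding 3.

4

Suppose Vendor 1 bids 3, Vendor 2 bids 3 and Vendor 4 bids 3.
Bid 3: loses but pays 3, utility -3.
Bid 4: wins, pays 4, utility 3 - 4 = -1.
So bidding 4 beats truth here (-1 > -3).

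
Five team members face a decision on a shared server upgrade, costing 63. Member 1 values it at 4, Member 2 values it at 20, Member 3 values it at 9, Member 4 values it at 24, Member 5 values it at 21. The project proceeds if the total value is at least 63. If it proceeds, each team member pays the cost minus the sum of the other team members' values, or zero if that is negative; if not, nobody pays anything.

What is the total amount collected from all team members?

20

Total value 78 ≥ cost 63, so it is built.
Member 1: others sum to 74; max(0, 63 - 74) = 0.
Member 2: others sum to 58; max(0, 63 - 58) = 5.
Member 3: others sum to 69; max(0, 63 - 69) = 0.
Member 4: others sum to 54; max(0, 63 - 54) = 9.
Member 5: others sum to 57; max(0, 63 - 57) = 6.
Total collected = 0 + 5 + 0 + 9 + 6 = 20.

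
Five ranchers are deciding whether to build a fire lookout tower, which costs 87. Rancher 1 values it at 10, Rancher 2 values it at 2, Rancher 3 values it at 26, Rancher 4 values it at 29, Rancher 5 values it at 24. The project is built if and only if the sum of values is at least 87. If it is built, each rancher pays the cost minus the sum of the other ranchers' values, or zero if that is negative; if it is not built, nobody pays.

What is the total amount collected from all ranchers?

Total value 91 ≥ cost 87, so it is built.
Rancher 1: others sum to 81; max(0, 87 - 81) = 6.
Rancher 2: others sum to 89; max(0, 87 - 89) = 0.
Rancher 3: others sum to 65; max(0, 87 - 65) = 22.
Rancher 4: others sum to 62; max(0, 87 - 62) = 25.
Rancher 5: others sum to 67; max(0, 87 - 67) = 20.
Total collected = 6 + 0 + 22 + 25 + 20 = 73.

73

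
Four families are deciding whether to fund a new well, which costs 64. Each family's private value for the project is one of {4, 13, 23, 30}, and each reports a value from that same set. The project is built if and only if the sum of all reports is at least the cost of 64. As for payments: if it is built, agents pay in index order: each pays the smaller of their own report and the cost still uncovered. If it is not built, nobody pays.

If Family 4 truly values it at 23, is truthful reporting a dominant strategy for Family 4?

Check each profile of the others' reports and compare truth against every alternative report.
Others report (4, 30, 30): truth gives 23, best alternative gives 23.
Others report (13, 23, 30): truth gives 23, best alternative gives 23.
Others report (13, 30, 23): truth gives 23, best alternative gives 23.
Others report (13, 30, 30): truth gives 23, best alternative gives 23.
Others report (23, 13, 30): truth gives 23, best alternative gives 23.
Others report (23, 23, 23): truth gives 23, best alternative gives 23.
(Remaining 58 profiles checked similarly; truth is weakly best in each.)
In every case the truthful report is at least as good as any alternative, so it is a dominant strategy.

Yes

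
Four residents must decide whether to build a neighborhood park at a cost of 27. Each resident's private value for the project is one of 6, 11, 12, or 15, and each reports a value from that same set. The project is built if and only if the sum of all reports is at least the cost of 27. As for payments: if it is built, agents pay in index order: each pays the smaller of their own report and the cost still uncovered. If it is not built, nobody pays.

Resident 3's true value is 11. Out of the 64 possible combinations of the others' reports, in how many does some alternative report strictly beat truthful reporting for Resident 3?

19

Others report (6, 6, 11): truth gives 0; report 6 gives 5 > 0. Violating.
Others report (6, 6, 12): truth gives 0; report 6 gives 5 > 0. Violating.
Others report (6, 6, 15): truth gives 0; report 6 gives 5 > 0. Violating.
Others report (6, 11, 6): truth gives 1; report 6 gives 5 > 1. Violating.
Others report (6, 6, 6): truth gives 0; no alternative beats it.
Others report (6, 15, 6): truth gives 5; no alternative beats it.
(Checking all 64 profiles: 19 have a profitable deviation, 45 do not.)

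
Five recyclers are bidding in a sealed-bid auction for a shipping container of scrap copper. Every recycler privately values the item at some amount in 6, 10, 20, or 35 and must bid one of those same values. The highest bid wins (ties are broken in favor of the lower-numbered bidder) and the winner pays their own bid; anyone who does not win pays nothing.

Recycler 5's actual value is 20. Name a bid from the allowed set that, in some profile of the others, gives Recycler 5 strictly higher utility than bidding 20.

Suppose Recycler 1 bids 6, Recycler 2 bids 6, Recycler 3 bids 6 and Recycler 4 bids 6.
Bid 20: wins, pays 20, utility 20 - 20 = 0.
Bid 10: wins, pays 10, utility 20 - 10 = 10.
So bidding 10 beats truth here (10 > 0).

10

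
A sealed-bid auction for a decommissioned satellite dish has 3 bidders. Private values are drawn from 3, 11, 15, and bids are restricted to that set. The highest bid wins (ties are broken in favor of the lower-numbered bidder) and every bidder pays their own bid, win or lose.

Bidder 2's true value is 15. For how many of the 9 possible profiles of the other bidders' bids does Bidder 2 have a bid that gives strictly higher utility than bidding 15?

5

Others bid (3, 3): truth gives 0; bid 11 gives 4 > 0. Violating.
Others bid (3, 11): truth gives 0; bid 11 gives 4 > 0. Violating.
Others bid (15, 3): truth gives -15; bid 3 gives -3 > -15. Violating.
Others bid (15, 11): truth gives -15; bid 3 gives -3 > -15. Violating.
Others bid (3, 15): truth gives 0; no alternative beats it.
Others bid (11, 3): truth gives 0; no alternative beats it.
(Checking all 9 profiles: 5 have a profitable deviation, 4 do not.)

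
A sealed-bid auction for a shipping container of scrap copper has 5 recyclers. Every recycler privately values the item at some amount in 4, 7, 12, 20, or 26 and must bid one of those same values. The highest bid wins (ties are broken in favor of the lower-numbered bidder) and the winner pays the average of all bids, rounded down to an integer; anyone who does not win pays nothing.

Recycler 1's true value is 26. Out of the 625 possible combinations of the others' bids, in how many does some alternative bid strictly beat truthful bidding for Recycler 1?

Others bid (4, 4, 4, 4): truth gives 18; bid 4 gives 22 > 18. Violating.
Others bid (4, 4, 4, 7): truth gives 17; bid 7 gives 21 > 17. Violating.
Others bid (4, 4, 4, 12): truth gives 16; bid 12 gives 19 > 16. Violating.
Others bid (4, 4, 4, 20): truth gives 15; bid 20 gives 16 > 15. Violating.
Others bid (4, 4, 4, 26): truth gives 14; no alternative beats it.
Others bid (4, 4, 7, 26): truth gives 13; no alternative beats it.
(Checking all 625 profiles: 256 have a profitable deviation, 369 do not.)

256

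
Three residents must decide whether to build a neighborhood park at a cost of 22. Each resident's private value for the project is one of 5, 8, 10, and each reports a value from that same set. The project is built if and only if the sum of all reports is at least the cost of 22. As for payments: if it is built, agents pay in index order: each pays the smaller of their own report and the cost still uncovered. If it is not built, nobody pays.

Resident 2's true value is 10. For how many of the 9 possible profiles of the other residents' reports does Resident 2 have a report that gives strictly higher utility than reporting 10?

Others report (5, 10): truth gives 0; report 8 gives 2 > 0. Violating.
Others report (8, 8): truth gives 0; report 8 gives 2 > 0. Violating.
Others report (8, 10): truth gives 0; report 5 gives 5 > 0. Violating.
Others report (10, 5): truth gives 0; report 8 gives 2 > 0. Violating.
Others report (5, 5): truth gives 0; no alternative beats it.
Others report (5, 8): truth gives 0; no alternative beats it.
(Checking all 9 profiles: 6 have a profitable deviation, 3 do not.)

6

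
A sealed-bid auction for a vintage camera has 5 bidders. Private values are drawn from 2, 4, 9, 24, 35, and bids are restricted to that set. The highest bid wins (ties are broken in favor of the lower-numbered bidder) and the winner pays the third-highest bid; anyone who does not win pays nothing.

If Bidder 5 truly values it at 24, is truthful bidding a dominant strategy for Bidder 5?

Consider the case where Bidder 1 bids 2, Bidder 2 bids 2, Bidder 3 bids 2 and Bidder 4 bids 24.
Truthful bid 24: loses, pays 0, utility 0.
Bid 35 instead: wins, pays 2, utility 24 - 2 = 22.
Since 22 > 0, bidding 35 is strictly better here, so truthful bidding is not dominant.

No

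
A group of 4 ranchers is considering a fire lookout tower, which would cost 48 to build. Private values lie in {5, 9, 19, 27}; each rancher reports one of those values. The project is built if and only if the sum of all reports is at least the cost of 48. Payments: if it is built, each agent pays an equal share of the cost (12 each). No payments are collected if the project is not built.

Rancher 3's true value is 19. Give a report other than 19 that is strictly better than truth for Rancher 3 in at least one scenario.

Suppose Rancher 1 reports 5, Rancher 2 reports 9 and Rancher 4 reports 9.
Report 19: project not built, utility 0.
Report 27: project built, pays 12, utility 19 - 12 = 7.
So reporting 27 beats truth here (7 > 0).

27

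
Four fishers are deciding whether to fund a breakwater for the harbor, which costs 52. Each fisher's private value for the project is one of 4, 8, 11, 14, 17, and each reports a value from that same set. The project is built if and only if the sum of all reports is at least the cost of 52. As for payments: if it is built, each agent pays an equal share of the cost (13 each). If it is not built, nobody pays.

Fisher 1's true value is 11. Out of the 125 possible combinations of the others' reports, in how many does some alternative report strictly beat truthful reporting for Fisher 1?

Others report (8, 17, 17): truth gives -2; report 4 gives 0 > -2. Violating.
Others report (11, 14, 17): truth gives -2; report 4 gives 0 > -2. Violating.
Others report (11, 17, 14): truth gives -2; report 4 gives 0 > -2. Violating.
Others report (11, 17, 17): truth gives -2; report 4 gives 0 > -2. Violating.
Others report (4, 4, 4): truth gives 0; no alternative beats it.
Others report (4, 4, 8): truth gives 0; no alternative beats it.
(Checking all 125 profiles: 16 have a profitable deviation, 109 do not.)

16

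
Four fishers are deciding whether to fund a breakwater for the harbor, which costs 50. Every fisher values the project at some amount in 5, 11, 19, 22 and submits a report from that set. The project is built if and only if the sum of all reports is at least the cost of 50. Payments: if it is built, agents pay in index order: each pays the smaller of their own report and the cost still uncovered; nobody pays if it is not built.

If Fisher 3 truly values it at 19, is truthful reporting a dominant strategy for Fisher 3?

Consider the case where Fisher 1 reports 5, Fisher 2 reports 19 and Fisher 4 reports 19.
Truthful report 19: project built, pays 19, utility 19 - 19 = 0.
Report 11 instead: project built, pays 11, utility 19 - 11 = 8.
Since 8 > 0, reporting 11 is strictly better here, so truthful reporting is not dominant.

No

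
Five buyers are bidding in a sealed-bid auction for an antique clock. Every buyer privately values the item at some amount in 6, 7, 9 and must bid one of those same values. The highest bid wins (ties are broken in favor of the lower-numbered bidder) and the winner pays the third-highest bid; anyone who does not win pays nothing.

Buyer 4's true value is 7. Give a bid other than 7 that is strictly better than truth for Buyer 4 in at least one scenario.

9

Suppose Buyer 1 bids 6, Buyer 2 bids 6, Buyer 3 bids 6 and Buyer 5 bids 9.
Bid 7: loses, pays 0, utility 0.
Bid 9: wins, pays 6, utility 7 - 6 = 1.
So bidding 9 beats truth here (1 > 0).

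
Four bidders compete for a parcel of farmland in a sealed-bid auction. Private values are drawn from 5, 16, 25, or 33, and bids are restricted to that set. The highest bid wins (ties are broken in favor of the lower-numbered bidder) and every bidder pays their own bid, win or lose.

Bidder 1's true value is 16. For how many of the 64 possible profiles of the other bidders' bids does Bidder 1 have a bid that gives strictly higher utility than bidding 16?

Others bid (5, 5, 5): truth gives 0; bid 5 gives 11 > 0. Violating.
Others bid (5, 5, 25): truth gives -16; bid 5 gives -5 > -16. Violating.
Others bid (5, 5, 33): truth gives -16; bid 5 gives -5 > -16. Violating.
Others bid (5, 16, 25): truth gives -16; bid 5 gives -5 > -16. Violating.
Others bid (5, 5, 16): truth gives 0; no alternative beats it.
Others bid (5, 16, 5): truth gives 0; no alternative beats it.
(Checking all 64 profiles: 57 have a profitable deviation, 7 do not.)

57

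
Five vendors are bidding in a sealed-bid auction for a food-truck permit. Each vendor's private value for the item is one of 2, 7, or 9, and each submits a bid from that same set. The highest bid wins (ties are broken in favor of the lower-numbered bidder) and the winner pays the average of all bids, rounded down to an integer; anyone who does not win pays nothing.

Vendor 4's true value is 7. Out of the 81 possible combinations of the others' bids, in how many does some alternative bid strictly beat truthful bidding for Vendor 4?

Others bid (2, 2, 2, 9): truth gives 0; bid 9 gives 3 > 0. Violating.
Others bid (2, 2, 7, 2): truth gives 0; bid 9 gives 3 > 0. Violating.
Others bid (2, 2, 7, 7): truth gives 0; bid 9 gives 2 > 0. Violating.
Others bid (2, 2, 7, 9): truth gives 0; bid 9 gives 2 > 0. Violating.
Others bid (2, 2, 2, 2): truth gives 4; no alternative beats it.
Others bid (2, 2, 2, 7): truth gives 3; no alternative beats it.
(Checking all 81 profiles: 20 have a profitable deviation, 61 do not.)

20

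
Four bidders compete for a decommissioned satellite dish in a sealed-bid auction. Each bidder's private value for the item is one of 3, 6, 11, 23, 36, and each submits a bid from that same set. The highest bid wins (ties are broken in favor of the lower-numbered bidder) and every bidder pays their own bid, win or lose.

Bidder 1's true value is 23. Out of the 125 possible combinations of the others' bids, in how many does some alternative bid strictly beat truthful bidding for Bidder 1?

Others bid (3, 3, 3): truth gives 0; bid 3 gives 20 > 0. Violating.
Others bid (3, 3, 6): truth gives 0; bid 6 gives 17 > 0. Violating.
Others bid (3, 3, 11): truth gives 0; bid 11 gives 12 > 0. Violating.
Others bid (3, 3, 36): truth gives -23; bid 3 gives -3 > -23. Violating.
Others bid (3, 3, 23): truth gives 0; no alternative beats it.
Others bid (3, 6, 23): truth gives 0; no alternative beats it.
(Checking all 125 profiles: 88 have a profitable deviation, 37 do not.)

88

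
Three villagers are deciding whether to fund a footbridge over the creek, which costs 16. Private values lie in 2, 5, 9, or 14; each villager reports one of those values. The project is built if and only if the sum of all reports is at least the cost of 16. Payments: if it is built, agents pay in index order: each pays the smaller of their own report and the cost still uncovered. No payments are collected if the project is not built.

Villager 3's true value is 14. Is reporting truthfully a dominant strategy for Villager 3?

Yes

Check each profile of the others' reports and compare truth against every alternative report.
Others report (2, 2): truth gives 2, best alternative gives 0.
Others report (2, 14): truth gives 14, best alternative gives 14.
Others report (5, 14): truth gives 14, best alternative gives 14.
Others report (9, 9): truth gives 14, best alternative gives 14.
Others report (9, 14): truth gives 14, best alternative gives 14.
Others report (14, 2): truth gives 14, best alternative gives 14.
(Remaining 10 profiles checked similarly; truth is weakly best in each.)
In every case the truthful report is at least as good as any alternative, so it is a dominant strategy.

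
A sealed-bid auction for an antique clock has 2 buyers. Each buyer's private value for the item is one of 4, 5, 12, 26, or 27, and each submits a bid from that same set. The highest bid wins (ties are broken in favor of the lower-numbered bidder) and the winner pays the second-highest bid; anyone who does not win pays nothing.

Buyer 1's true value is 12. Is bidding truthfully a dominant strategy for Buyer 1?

Yes

Check each profile of the others' bids and compare truth against every alternative bid.
Others bid (4): truth gives 8, best alternative gives 8.
Others bid (5): truth gives 7, best alternative gives 7.
Others bid (12): truth gives 0, best alternative gives 0.
Others bid (26): truth gives 0, best alternative gives 0.
Others bid (27): truth gives 0, best alternative gives 0.
In every case the truthful bid is at least as good as any alternative, so it is a dominant strategy.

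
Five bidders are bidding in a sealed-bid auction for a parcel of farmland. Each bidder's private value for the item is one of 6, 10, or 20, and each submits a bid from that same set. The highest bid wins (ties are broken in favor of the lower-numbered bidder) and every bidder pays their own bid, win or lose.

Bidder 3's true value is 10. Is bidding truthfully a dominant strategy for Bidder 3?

Consider the case where Bidder 1 bids 6, Bidder 2 bids 6, Bidder 4 bids 6 and Bidder 5 bids 20.
Truthful bid 10: loses but pays 10, utility -10.
Bid 6 instead: loses but pays 6, utility -6.
Since -6 > -10, bidding 6 is strictly better here, so truthful bidding is not dominant.

No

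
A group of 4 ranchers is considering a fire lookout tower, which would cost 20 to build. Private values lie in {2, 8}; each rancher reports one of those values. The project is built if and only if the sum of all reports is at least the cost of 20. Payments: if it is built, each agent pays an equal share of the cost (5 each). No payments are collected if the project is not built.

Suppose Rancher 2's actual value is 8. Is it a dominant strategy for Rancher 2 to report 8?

Yes

Check each profile of the others' reports and compare truth against every alternative report.
Others report (2, 2, 8): truth gives 3, best alternative gives 0.
Others report (2, 8, 2): truth gives 3, best alternative gives 0.
Others report (8, 2, 2): truth gives 3, best alternative gives 0.
Others report (2, 8, 8): truth gives 3, best alternative gives 3.
Others report (8, 2, 8): truth gives 3, best alternative gives 3.
Others report (8, 8, 2): truth gives 3, best alternative gives 3.
(Remaining 2 profiles checked similarly; truth is weakly best in each.)
In every case the truthful report is at least as good as any alternative, so it is a dominant strategy.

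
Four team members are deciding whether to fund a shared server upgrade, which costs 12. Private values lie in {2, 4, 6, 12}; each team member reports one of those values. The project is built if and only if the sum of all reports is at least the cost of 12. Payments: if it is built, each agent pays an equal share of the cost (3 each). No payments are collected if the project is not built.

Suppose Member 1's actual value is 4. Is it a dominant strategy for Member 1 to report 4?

Consider the case where Member 2 reports 2, Member 3 reports 2 and Member 4 reports 2.
Truthful report 4: project not built, utility 0.
Report 6 instead: project built, pays 3, utility 4 - 3 = 1.
Since 1 > 0, reporting 6 is strictly better here, so truthful reporting is not dominant.

No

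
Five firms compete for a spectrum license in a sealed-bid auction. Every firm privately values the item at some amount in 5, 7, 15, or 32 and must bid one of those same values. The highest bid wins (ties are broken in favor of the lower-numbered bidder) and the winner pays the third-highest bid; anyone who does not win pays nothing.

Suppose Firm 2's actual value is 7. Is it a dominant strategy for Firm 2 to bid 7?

No

Consider the case where Firm 1 bids 5, Firm 3 bids 5, Firm 4 bids 5 and Firm 5 bids 15.
Truthful bid 7: loses, pays 0, utility 0.
Bid 15 instead: wins, pays 5, utility 7 - 5 = 2.
Since 2 > 0, bidding 15 is strictly better here, so truthful bidding is not dominant.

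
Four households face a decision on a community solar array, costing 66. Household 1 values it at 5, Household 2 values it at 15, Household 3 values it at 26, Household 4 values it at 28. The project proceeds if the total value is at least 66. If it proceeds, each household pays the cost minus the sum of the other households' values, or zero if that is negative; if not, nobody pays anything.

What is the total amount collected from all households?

Total value 74 ≥ cost 66, so it is built.
Household 1: others sum to 69; max(0, 66 - 69) = 0.
Household 2: others sum to 59; max(0, 66 - 59) = 7.
Household 3: others sum to 48; max(0, 66 - 48) = 18.
Household 4: others sum to 46; max(0, 66 - 46) = 20.
Total collected = 0 + 7 + 18 + 20 = 45.

45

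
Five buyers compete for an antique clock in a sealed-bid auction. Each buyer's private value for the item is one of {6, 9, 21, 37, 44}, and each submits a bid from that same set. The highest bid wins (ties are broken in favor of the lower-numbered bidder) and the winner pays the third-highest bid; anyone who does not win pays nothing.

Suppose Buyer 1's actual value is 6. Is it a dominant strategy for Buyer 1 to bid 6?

Check each profile of the others' bids and compare truth against every alternative bid.
Others bid (6, 6, 9, 9): truth gives 0, best alternative gives -3.
Others bid (6, 9, 6, 9): truth gives 0, best alternative gives -3.
Others bid (6, 9, 9, 6): truth gives 0, best alternative gives -3.
Others bid (6, 9, 9, 9): truth gives 0, best alternative gives -3.
Others bid (9, 6, 6, 9): truth gives 0, best alternative gives -3.
Others bid (9, 6, 9, 6): truth gives 0, best alternative gives -3.
(Remaining 619 profiles checked similarly; truth is weakly best in each.)
In every case the truthful bid is at least as good as any alternative, so it is a dominant strategy.

Yes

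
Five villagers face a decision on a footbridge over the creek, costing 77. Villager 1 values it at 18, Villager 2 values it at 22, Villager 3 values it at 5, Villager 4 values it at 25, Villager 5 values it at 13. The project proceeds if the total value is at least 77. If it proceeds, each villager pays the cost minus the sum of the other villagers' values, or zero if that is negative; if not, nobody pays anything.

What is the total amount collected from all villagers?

54

Total value 83 ≥ cost 77, so it is built.
Villager 1: others sum to 65; max(0, 77 - 65) = 12.
Villager 2: others sum to 61; max(0, 77 - 61) = 16.
Villager 3: others sum to 78; max(0, 77 - 78) = 0.
Villager 4: others sum to 58; max(0, 77 - 58) = 19.
Villager 5: others sum to 70; max(0, 77 - 70) = 7.
Total collected = 12 + 16 + 0 + 19 + 7 = 54.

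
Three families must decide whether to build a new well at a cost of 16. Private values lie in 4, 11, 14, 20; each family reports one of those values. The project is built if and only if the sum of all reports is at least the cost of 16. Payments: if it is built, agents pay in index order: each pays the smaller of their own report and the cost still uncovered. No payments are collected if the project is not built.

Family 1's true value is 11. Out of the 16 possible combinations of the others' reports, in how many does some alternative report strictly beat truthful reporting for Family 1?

Others report (4, 11): truth gives 0; report 4 gives 7 > 0. Violating.
Others report (4, 14): truth gives 0; report 4 gives 7 > 0. Violating.
Others report (4, 20): truth gives 0; report 4 gives 7 > 0. Violating.
Others report (11, 4): truth gives 0; report 4 gives 7 > 0. Violating.
Others report (4, 4): truth gives 0; no alternative beats it.
(Checking all 16 profiles: 15 have a profitable deviation, 1 does not.)

15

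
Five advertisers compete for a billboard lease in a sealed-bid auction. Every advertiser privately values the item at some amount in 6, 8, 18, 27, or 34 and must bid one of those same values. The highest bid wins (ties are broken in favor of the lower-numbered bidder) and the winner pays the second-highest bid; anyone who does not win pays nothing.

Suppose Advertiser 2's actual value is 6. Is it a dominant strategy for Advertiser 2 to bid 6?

Check each profile of the others' bids and compare truth against every alternative bid.
Others bid (6, 6, 6, 8): truth gives 0, best alternative gives -2.
Others bid (6, 6, 8, 6): truth gives 0, best alternative gives -2.
Others bid (6, 6, 8, 8): truth gives 0, best alternative gives -2.
Others bid (6, 8, 6, 6): truth gives 0, best alternative gives -2.
Others bid (6, 8, 6, 8): truth gives 0, best alternative gives -2.
Others bid (6, 8, 8, 6): truth gives 0, best alternative gives -2.
(Remaining 619 profiles checked similarly; truth is weakly best in each.)
In every case the truthful bid is at least as good as any alternative, so it is a dominant strategy.

Yes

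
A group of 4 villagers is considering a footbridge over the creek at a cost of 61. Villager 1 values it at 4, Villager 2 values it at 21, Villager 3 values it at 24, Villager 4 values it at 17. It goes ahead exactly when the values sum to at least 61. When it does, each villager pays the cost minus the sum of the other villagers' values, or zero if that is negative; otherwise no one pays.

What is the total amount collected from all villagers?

Total value 66 ≥ cost 61, so it is built.
Villager 1: others sum to 62; max(0, 61 - 62) = 0.
Villager 2: others sum to 45; max(0, 61 - 45) = 16.
Villager 3: others sum to 42; max(0, 61 - 42) = 19.
Villager 4: others sum to 49; max(0, 61 - 49) = 12.
Total collected = 0 + 16 + 19 + 12 = 47.

47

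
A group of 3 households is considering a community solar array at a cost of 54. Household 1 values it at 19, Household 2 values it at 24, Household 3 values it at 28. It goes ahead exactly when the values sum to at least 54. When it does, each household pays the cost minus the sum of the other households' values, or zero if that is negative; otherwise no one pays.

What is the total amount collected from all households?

Total value 71 ≥ cost 54, so it is built.
Household 1: others sum to 52; max(0, 54 - 52) = 2.
Household 2: others sum to 47; max(0, 54 - 47) = 7.
Household 3: others sum to 43; max(0, 54 - 43) = 11.
Total collected = 2 + 7 + 11 = 20.

20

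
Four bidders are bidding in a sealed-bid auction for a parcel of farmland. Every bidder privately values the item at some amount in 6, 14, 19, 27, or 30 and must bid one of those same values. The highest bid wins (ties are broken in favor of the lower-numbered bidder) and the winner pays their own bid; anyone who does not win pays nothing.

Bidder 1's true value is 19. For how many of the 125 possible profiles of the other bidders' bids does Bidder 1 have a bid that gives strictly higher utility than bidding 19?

8

Others bid (6, 6, 6): truth gives 0; bid 6 gives 13 > 0. Violating.
Others bid (6, 6, 14): truth gives 0; bid 14 gives 5 > 0. Violating.
Others bid (6, 14, 6): truth gives 0; bid 14 gives 5 > 0. Violating.
Others bid (6, 14, 14): truth gives 0; bid 14 gives 5 > 0. Violating.
Others bid (6, 6, 19): truth gives 0; no alternative beats it.
Others bid (6, 6, 27): truth gives 0; no alternative beats it.
(Checking all 125 profiles: 8 have a profitable deviation, 117 do not.)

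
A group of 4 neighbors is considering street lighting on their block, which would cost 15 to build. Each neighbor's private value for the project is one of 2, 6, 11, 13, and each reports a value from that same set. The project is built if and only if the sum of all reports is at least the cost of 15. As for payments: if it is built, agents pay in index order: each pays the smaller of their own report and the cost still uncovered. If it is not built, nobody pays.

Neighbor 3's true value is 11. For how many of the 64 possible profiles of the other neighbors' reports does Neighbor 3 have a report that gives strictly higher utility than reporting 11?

Others report (2, 2, 6): truth gives 0; report 6 gives 5 > 0. Violating.
Others report (2, 2, 11): truth gives 0; report 2 gives 9 > 0. Violating.
Others report (2, 2, 13): truth gives 0; report 2 gives 9 > 0. Violating.
Others report (2, 6, 2): truth gives 4; report 6 gives 5 > 4. Violating.
Others report (2, 2, 2): truth gives 0; no alternative beats it.
Others report (2, 11, 2): truth gives 9; no alternative beats it.
(Checking all 64 profiles: 15 have a profitable deviation, 49 do not.)

15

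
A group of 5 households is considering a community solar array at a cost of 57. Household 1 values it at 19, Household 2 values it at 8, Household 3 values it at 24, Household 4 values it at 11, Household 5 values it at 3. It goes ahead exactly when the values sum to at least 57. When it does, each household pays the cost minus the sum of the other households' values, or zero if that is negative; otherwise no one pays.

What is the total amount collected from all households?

Total value 65 ≥ cost 57, so it is built.
Household 1: others sum to 46; max(0, 57 - 46) = 11.
Household 2: others sum to 57; max(0, 57 - 57) = 0.
Household 3: others sum to 41; max(0, 57 - 41) = 16.
Household 4: others sum to 54; max(0, 57 - 54) = 3.
Household 5: others sum to 62; max(0, 57 - 62) = 0.
Total collected = 11 + 0 + 16 + 3 + 0 = 30.

30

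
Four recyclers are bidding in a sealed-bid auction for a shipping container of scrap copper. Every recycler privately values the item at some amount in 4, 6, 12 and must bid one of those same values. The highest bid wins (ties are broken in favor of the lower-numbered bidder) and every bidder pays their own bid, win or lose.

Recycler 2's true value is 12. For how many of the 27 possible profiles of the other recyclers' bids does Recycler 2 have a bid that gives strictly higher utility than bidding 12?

Others bid (4, 4, 4): truth gives 0; bid 6 gives 6 > 0. Violating.
Others bid (4, 4, 6): truth gives 0; bid 6 gives 6 > 0. Violating.
Others bid (4, 6, 4): truth gives 0; bid 6 gives 6 > 0. Violating.
Others bid (4, 6, 6): truth gives 0; bid 6 gives 6 > 0. Violating.
Others bid (4, 4, 12): truth gives 0; no alternative beats it.
Others bid (4, 6, 12): truth gives 0; no alternative beats it.
(Checking all 27 profiles: 13 have a profitable deviation, 14 do not.)

13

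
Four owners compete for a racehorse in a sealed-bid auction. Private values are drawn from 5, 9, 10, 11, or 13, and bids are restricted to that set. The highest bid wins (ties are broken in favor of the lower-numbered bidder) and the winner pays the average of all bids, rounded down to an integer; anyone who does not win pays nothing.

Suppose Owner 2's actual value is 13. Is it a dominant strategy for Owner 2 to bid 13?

Consider the case where Owner 1 bids 5, Owner 3 bids 5 and Owner 4 bids 5.
Truthful bid 13: wins, pays 7, utility 13 - 7 = 6.
Bid 9 instead: wins, pays 6, utility 13 - 6 = 7.
Since 7 > 6, bidding 9 is strictly better here, so truthful bidding is not dominant.

No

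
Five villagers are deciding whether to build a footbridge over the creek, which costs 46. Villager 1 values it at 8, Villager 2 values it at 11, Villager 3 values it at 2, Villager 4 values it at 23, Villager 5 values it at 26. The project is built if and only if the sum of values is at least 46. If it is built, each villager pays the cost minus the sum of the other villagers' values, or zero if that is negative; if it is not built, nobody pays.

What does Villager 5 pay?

2

Total value 70 ≥ cost 46, so the project is built.
The other villagers' values sum to 44.
Cost minus that sum is 46 - 44 = 2.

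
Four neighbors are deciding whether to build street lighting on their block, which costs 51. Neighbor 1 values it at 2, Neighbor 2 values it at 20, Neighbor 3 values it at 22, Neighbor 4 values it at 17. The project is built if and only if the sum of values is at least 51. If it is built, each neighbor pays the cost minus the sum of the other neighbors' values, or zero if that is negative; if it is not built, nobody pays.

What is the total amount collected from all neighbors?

Total value 61 ≥ cost 51, so it is built.
Neighbor 1: others sum to 59; max(0, 51 - 59) = 0.
Neighbor 2: others sum to 41; max(0, 51 - 41) = 10.
Neighbor 3: others sum to 39; max(0, 51 - 39) = 12.
Neighbor 4: others sum to 44; max(0, 51 - 44) = 7.
Total collected = 0 + 10 + 12 + 7 = 29.

29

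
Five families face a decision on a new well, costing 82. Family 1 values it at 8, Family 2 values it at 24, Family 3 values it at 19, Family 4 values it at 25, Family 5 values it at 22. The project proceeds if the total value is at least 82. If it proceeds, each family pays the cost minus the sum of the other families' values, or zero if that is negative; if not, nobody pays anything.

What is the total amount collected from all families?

26

Total value 98 ≥ cost 82, so it is built.
Family 1: others sum to 90; max(0, 82 - 90) = 0.
Family 2: others sum to 74; max(0, 82 - 74) = 8.
Family 3: others sum to 79; max(0, 82 - 79) = 3.
Family 4: others sum to 73; max(0, 82 - 73) = 9.
Family 5: others sum to 76; max(0, 82 - 76) = 6.
Total collected = 0 + 8 + 3 + 9 + 6 = 26.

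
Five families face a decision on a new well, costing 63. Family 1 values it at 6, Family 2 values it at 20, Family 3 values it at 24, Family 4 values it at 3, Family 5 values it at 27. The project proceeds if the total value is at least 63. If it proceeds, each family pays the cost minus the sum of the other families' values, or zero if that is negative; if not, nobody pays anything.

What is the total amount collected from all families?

Total value 80 ≥ cost 63, so it is built.
Family 1: others sum to 74; max(0, 63 - 74) = 0.
Family 2: others sum to 60; max(0, 63 - 60) = 3.
Family 3: others sum to 56; max(0, 63 - 56) = 7.
Family 4: others sum to 77; max(0, 63 - 77) = 0.
Family 5: others sum to 53; max(0, 63 - 53) = 10.
Total collected = 0 + 3 + 7 + 0 + 10 = 20.

20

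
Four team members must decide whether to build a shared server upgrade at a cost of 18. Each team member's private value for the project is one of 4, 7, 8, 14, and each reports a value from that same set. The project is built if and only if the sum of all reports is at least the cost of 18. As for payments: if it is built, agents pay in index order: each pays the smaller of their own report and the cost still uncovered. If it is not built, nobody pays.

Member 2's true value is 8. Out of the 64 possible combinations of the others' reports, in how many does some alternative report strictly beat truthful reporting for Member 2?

Others report (4, 4, 4): truth gives 0; report 7 gives 1 > 0. Violating.
Others report (4, 4, 7): truth gives 0; report 4 gives 4 > 0. Violating.
Others report (4, 4, 8): truth gives 0; report 4 gives 4 > 0. Violating.
Others report (4, 4, 14): truth gives 0; report 4 gives 4 > 0. Violating.
Others report (14, 4, 4): truth gives 4; no alternative beats it.
Others report (14, 4, 7): truth gives 4; no alternative beats it.
(Checking all 64 profiles: 48 have a profitable deviation, 16 do not.)

48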